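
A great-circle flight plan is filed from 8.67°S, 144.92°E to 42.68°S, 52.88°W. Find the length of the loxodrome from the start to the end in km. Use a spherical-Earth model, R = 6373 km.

16349 km

Rhumb course C = atan2(Δλ, Δψ) with Δψ = ln[tan(π/4+φ₂/2)/tan(π/4+φ₁/2)] = -0.6733, Δλ = +2.8309 → C = 103.38°
d = R·|Δφ| / |cos C| = 6373·0.59359 / 0.23139 = 16349 km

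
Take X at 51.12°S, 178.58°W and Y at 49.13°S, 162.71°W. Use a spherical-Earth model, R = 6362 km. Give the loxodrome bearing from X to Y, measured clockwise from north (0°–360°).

Δψ = ln[tan(π/4+φ₂/2)/tan(π/4+φ₁/2)] = +0.0542
Δλ = +0.2770 rad (taken the short way round)
course = atan2(Δλ, Δψ) = 78.93°

78.9°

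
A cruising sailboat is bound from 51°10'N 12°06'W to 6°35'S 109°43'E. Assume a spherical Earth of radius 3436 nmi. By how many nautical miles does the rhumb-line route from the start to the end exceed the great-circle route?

Great circle: cos σ = sin φ₁ sin φ₂ + cos φ₁ cos φ₂ cos Δλ,  σ = 2.0017 rad → d_gc = 6877.9 nmi
Rhumb line: Δψ = -1.1579, q = Δφ/Δψ = 0.8705, d_rh = R√(Δφ²+q²Δλ²) = 7241.0 nmi
Excess = 7241.0 − 6877.9 = 363.1 ≈ 363 nmi

363 nmi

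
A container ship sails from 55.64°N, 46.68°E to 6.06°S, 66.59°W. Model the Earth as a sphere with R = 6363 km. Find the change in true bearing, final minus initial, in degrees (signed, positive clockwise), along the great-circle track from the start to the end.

-73.1°

Initial bearing θ₁ = atan2(sin Δλ cos φ₂, cos φ₁ sin φ₂ − sin φ₁ cos φ₂ cos Δλ) = 286.16°
Final bearing θ₂ = (initial bearing from the destination back to the start) + 180° = 213.03°
Δθ = θ₂ − θ₁ = -73.1°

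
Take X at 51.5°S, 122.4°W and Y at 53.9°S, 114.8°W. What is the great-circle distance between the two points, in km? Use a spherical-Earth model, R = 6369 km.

cos σ = sin φ₁ sin φ₂ + cos φ₁ cos φ₂ cos Δλ
      = sin(-51.50°)sin(-53.90°) + cos(-51.50°)cos(-53.90°)cos(7.60°) = 0.9959
σ = 5.190° → d = Rσ = 6369·0.09058 = 577 km

577 km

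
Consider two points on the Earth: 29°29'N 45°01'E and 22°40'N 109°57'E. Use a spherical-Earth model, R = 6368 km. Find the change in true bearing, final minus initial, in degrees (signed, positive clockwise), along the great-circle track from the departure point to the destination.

+31.3°

Initial bearing θ₁ = atan2(sin Δλ cos φ₂, cos φ₁ sin φ₂ − sin φ₁ cos φ₂ cos Δλ) = 80.29°
Final bearing θ₂ = (initial bearing from the destination back to the start) + 180° = 111.59°
Δθ = θ₂ − θ₁ = +31.3°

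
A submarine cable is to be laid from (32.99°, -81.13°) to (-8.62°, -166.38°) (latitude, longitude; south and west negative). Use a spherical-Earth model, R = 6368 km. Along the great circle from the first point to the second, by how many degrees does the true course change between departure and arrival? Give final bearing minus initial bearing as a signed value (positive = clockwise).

Initial bearing θ₁ = atan2(sin Δλ cos φ₂, cos φ₁ sin φ₂ − sin φ₁ cos φ₂ cos Δλ) = 260.19°
Final bearing θ₂ = (initial bearing from the destination back to the start) + 180° = 236.72°
Δθ = θ₂ − θ₁ = -23.5°

-23.5°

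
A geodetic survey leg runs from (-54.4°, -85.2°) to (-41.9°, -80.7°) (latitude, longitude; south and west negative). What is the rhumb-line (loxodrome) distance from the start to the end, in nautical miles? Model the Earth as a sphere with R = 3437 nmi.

Δψ = ln[tan(π/4+φ₂/2)/tan(π/4+φ₁/2)] = +0.3293;  Δφ = +0.2182 rad,  Δλ = +0.0785 rad
q = Δφ/Δψ = 0.6625
d = R·√(Δφ² + q²Δλ²) = 3437·0.22429 = 771 nmi

771 nmi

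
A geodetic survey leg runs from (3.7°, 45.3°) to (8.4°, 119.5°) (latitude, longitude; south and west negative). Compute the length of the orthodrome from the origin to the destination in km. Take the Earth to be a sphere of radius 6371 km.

8211 km

Haversine: a = sin²(Δφ/2)+cos φ₁ cos φ₂ sin²(Δλ/2) = 0.36089;  σ = 2·atan2(√a,√(1−a))
σ = 73.846° → d = Rσ = 6371·1.28885 = 8211 km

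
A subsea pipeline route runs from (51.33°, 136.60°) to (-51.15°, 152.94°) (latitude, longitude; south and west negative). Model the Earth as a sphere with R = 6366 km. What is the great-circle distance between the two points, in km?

11490 km

Haversine: a = sin²(Δφ/2)+cos φ₁ cos φ₂ sin²(Δλ/2) = 0.61596;  σ = 2·atan2(√a,√(1−a))
σ = 103.411° → d = Rσ = 6366·1.80486 = 11490 km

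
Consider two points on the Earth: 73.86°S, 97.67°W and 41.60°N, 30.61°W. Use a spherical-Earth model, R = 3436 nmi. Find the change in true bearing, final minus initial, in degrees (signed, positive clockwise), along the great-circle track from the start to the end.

Initial bearing θ₁ = atan2(sin Δλ cos φ₂, cos φ₁ sin φ₂ − sin φ₁ cos φ₂ cos Δλ) = 56.00°
Final bearing θ₂ = (initial bearing from the destination back to the start) + 180° = 17.95°
Δθ = θ₂ − θ₁ = -38.0°

-38.0°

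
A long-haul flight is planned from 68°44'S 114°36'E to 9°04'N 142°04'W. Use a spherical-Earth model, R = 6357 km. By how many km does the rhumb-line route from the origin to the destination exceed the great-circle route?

Great circle: cos σ = sin φ₁ sin φ₂ + cos φ₁ cos φ₂ cos Δλ,  σ = 1.8023 rad → d_gc = 11457.3 km
Rhumb line: Δψ = +1.8316, q = Δφ/Δψ = 0.7414, d_rh = R√(Δφ²+q²Δλ²) = 12114.3 km
Excess = 12114.3 − 11457.3 = 657.0 ≈ 657 km

657 km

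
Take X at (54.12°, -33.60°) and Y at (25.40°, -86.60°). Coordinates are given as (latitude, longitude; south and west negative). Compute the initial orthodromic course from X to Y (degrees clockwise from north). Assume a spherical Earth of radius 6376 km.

255.3°

θ = atan2( sin Δλ·cos φ₂ ,  cos φ₁ sin φ₂ − sin φ₁ cos φ₂ cos Δλ )
  = atan2(-0.7214, -0.1891) = 255.31°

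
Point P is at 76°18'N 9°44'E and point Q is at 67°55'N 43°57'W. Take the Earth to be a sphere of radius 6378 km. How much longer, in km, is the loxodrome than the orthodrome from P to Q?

67 km

Great circle: cos σ = sin φ₁ sin φ₂ + cos φ₁ cos φ₂ cos Δλ,  σ = 0.3078 rad → d_gc = 1963.0 km
Rhumb line: Δψ = -0.4851, q = Δφ/Δψ = 0.3016, d_rh = R√(Δφ²+q²Δλ²) = 2029.6 km
Excess = 2029.6 − 1963.0 = 66.6 ≈ 67 km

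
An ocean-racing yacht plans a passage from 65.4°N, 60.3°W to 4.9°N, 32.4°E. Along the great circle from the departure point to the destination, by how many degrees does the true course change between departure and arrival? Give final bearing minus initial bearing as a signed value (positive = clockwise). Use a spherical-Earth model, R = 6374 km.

+69.9°

Initial bearing θ₁ = atan2(sin Δλ cos φ₂, cos φ₁ sin φ₂ − sin φ₁ cos φ₂ cos Δλ) = 85.51°
Final bearing θ₂ = (initial bearing from the destination back to the start) + 180° = 155.38°
Δθ = θ₂ − θ₁ = +69.9°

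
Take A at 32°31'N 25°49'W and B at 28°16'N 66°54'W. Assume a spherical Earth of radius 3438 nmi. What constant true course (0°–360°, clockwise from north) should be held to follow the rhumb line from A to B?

263.2°

Δψ = ln[tan(π/4+φ₂/2)/tan(π/4+φ₁/2)] = -0.0860
Δλ = -0.7170 rad (taken the short way round)
course = atan2(Δλ, Δψ) = 263.16°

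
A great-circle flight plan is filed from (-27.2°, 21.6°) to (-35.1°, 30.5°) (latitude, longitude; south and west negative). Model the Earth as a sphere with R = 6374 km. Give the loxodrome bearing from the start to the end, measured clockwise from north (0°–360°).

Meridional parts: M(φ₁)=-0.4936, M(φ₂)=-0.6550 → ΔM = -0.1613;  Δλ = +0.1553 rad
tan C = Δλ / ΔM = -0.9628 → C = 136.09°

136.1°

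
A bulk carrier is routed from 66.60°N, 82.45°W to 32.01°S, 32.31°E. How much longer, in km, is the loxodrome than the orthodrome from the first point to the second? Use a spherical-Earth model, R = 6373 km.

609 km

Great circle: cos σ = sin φ₁ sin φ₂ + cos φ₁ cos φ₂ cos Δλ,  σ = 2.2492 rad → d_gc = 14333.9 km
Rhumb line: Δψ = -2.1648, q = Δφ/Δψ = 0.7950, d_rh = R√(Δφ²+q²Δλ²) = 14942.9 km
Excess = 14942.9 − 14333.9 = 609.0 ≈ 609 km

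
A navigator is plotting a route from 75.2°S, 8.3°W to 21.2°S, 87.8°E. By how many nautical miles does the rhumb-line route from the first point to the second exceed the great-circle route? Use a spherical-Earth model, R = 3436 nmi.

338 nmi

Great circle: cos σ = sin φ₁ sin φ₂ + cos φ₁ cos φ₂ cos Δλ,  σ = 1.2405 rad → d_gc = 4262.4 nmi
Rhumb line: Δψ = +1.6624, q = Δφ/Δψ = 0.5669, d_rh = R√(Δφ²+q²Δλ²) = 4600.2 nmi
Excess = 4600.2 − 4262.4 = 337.8 ≈ 338 nmi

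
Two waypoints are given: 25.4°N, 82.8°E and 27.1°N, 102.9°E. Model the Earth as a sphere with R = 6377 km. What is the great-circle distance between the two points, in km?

2013 km

Haversine: a = sin²(Δφ/2)+cos φ₁ cos φ₂ sin²(Δλ/2) = 0.02471;  σ = 2·atan2(√a,√(1−a))
σ = 18.088° → d = Rσ = 6377·0.31569 = 2013 km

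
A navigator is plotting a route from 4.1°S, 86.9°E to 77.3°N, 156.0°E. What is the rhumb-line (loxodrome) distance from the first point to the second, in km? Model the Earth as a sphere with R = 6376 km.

10260 km

Rhumb course C = atan2(Δλ, Δψ) with Δψ = ln[tan(π/4+φ₂/2)/tan(π/4+φ₁/2)] = +2.2673, Δλ = +1.2060 → C = 28.01°
d = R·|Δφ| / |cos C| = 6376·1.42070 / 0.88287 = 10260 km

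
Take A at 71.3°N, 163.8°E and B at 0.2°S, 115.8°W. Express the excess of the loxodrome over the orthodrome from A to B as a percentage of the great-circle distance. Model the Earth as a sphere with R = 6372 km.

Great circle: σ = 1.5206 rad → d_gc = Rσ = 9689.4 km
Rhumb: Δφ = -1.2479, Δλ = +1.4032, Δψ = -1.8074, q = Δφ/Δψ = 0.6904 → d_rh = R√(Δφ²+q²Δλ²) = 10066.9 km
Excess = (10066.9 − 9689.4) / 9689.4 = 377.5 / 9689.4 = 3.90% ≈ 3.9%

3.9%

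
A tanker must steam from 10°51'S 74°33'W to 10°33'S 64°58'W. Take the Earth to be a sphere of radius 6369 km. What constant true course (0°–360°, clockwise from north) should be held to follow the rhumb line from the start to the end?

88.2°

Δψ = ln[tan(π/4+φ₂/2)/tan(π/4+φ₁/2)] = +0.0053
Δλ = +0.1673 rad (taken the short way round)
course = atan2(Δλ, Δψ) = 88.18°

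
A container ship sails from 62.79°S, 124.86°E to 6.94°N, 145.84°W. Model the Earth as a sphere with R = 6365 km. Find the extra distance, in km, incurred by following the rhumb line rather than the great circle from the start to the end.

373 km

Great circle: cos σ = sin φ₁ sin φ₂ + cos φ₁ cos φ₂ cos Δλ,  σ = 1.6729 rad → d_gc = 10647.9 km
Rhumb line: Δψ = +1.5402, q = Δφ/Δψ = 0.7902, d_rh = R√(Δφ²+q²Δλ²) = 11020.6 km
Excess = 11020.6 − 10647.9 = 372.7 ≈ 373 km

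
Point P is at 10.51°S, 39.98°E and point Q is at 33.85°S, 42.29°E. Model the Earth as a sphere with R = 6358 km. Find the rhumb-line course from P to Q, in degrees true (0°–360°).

174.8°

Meridional parts: M(φ₁)=-0.1845, M(φ₂)=-0.6285 → ΔM = -0.4440;  Δλ = +0.0403 rad
tan C = Δλ / ΔM = -0.0908 → C = 174.81°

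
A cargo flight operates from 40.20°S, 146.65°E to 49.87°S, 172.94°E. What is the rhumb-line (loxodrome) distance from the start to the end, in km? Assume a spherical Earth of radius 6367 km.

2321 km

Rhumb course C = atan2(Δλ, Δψ) with Δψ = ln[tan(π/4+φ₂/2)/tan(π/4+φ₁/2)] = -0.2397, Δλ = +0.4588 → C = 117.58°
d = R·|Δφ| / |cos C| = 6367·0.16877 / 0.46300 = 2321 km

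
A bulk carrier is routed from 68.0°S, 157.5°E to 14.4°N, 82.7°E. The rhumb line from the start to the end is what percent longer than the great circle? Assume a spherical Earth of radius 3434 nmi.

Great circle: σ = 1.7067 rad → d_gc = Rσ = 5860.7 nmi
Rhumb: Δφ = +1.4382, Δλ = -1.3055, Δψ = +1.8920, q = Δφ/Δψ = 0.7601 → d_rh = R√(Δφ²+q²Δλ²) = 6000.2 nmi
Excess = (6000.2 − 5860.7) / 5860.7 = 139.5 / 5860.7 = 2.38% ≈ 2.4%

2.4%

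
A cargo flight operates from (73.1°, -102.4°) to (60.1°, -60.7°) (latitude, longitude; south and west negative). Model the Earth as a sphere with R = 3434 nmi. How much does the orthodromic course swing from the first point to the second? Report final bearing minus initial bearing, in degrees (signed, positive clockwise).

Initial bearing θ₁ = atan2(sin Δλ cos φ₂, cos φ₁ sin φ₂ − sin φ₁ cos φ₂ cos Δλ) = 107.43°
Final bearing θ₂ = (initial bearing from the destination back to the start) + 180° = 146.19°
Δθ = θ₂ − θ₁ = +38.8°

+38.8°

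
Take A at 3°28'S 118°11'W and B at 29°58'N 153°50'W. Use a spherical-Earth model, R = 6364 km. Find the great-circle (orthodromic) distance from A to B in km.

Haversine: a = sin²(Δφ/2)+cos φ₁ cos φ₂ sin²(Δλ/2) = 0.16376;  σ = 2·atan2(√a,√(1−a))
σ = 47.742° → d = Rσ = 6364·0.83325 = 5303 km

5303 km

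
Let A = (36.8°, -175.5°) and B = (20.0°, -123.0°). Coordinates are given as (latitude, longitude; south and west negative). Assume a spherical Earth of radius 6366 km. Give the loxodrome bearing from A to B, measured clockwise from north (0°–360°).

Δψ = ln[tan(π/4+φ₂/2)/tan(π/4+φ₁/2)] = -0.3352
Δλ = +0.9163 rad (taken the short way round)
course = atan2(Δλ, Δψ) = 110.10°

110.1°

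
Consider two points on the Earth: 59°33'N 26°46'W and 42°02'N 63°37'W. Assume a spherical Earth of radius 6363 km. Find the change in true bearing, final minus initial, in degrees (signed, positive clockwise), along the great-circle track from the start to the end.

At departure: θ₁ = atan2(sin Δλ cos φ₂, cos φ₁ sin φ₂ − sin φ₁ cos φ₂ cos Δλ) = 248.77°
At arrival: θ₂ = atan2(sin Δλ cos φ₁, −cos φ₂ sin φ₁ + sin φ₂ cos φ₁ cos Δλ) = 219.49°
Δθ = θ₂ − θ₁ = -29.3°

-29.3°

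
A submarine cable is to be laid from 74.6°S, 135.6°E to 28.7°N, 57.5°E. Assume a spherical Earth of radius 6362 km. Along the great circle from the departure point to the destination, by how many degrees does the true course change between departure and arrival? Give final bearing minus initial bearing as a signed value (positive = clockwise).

At departure: θ₁ = atan2(sin Δλ cos φ₂, cos φ₁ sin φ₂ − sin φ₁ cos φ₂ cos Δλ) = 289.38°
At arrival: θ₂ = atan2(sin Δλ cos φ₁, −cos φ₂ sin φ₁ + sin φ₂ cos φ₁ cos Δλ) = 343.41°
Δθ = θ₂ − θ₁ = +54.0°

+54.0°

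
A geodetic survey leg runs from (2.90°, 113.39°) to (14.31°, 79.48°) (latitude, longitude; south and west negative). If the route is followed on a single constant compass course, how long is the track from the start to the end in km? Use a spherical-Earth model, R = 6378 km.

Rhumb course C = atan2(Δλ, Δψ) with Δψ = ln[tan(π/4+φ₂/2)/tan(π/4+φ₁/2)] = +0.2018, Δλ = -0.5918 → C = 288.82°
d = R·|Δφ| / |cos C| = 6378·0.19914 / 0.32267 = 3936 km

3936 km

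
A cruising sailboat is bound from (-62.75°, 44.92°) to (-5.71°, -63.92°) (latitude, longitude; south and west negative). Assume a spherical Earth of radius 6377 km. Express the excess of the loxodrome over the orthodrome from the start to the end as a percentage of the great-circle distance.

Great circle: σ = 1.6295 rad → d_gc = Rσ = 10391.4 km
Rhumb: Δφ = +0.9955, Δλ = -1.8996, Δψ = +1.3174, q = Δφ/Δψ = 0.7557 → d_rh = R√(Δφ²+q²Δλ²) = 11140.2 km
Excess = (11140.2 − 10391.4) / 10391.4 = 748.8 / 10391.4 = 7.21% ≈ 7.2%

7.2%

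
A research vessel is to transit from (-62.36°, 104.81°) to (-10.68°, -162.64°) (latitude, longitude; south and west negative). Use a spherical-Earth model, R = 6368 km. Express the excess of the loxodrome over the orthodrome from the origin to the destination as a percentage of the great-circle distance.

5.2%

Great circle: σ = 1.4264 rad → d_gc = Rσ = 9083.3 km
Rhumb: Δφ = +0.9020, Δλ = +1.6153, Δψ = +1.2150, q = Δφ/Δψ = 0.7424 → d_rh = R√(Δφ²+q²Δλ²) = 9555.5 km
Excess = (9555.5 − 9083.3) / 9083.3 = 472.2 / 9083.3 = 5.20% ≈ 5.2%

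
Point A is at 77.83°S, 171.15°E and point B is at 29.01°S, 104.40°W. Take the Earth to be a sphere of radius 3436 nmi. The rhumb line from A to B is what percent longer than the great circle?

Great circle: σ = 1.0565 rad → d_gc = Rσ = 3630.2 nmi
Rhumb: Δφ = +0.8521, Δλ = +1.4739, Δψ = +1.7092, q = Δφ/Δψ = 0.4985 → d_rh = R√(Δφ²+q²Δλ²) = 3866.0 nmi
Excess = (3866.0 − 3630.2) / 3630.2 = 235.8 / 3630.2 = 6.50% ≈ 6.5%

6.5%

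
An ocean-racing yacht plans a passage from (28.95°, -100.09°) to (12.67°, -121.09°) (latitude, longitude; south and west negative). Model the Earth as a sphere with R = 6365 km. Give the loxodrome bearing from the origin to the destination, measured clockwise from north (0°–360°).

230.2°

Δψ = ln[tan(π/4+φ₂/2)/tan(π/4+φ₁/2)] = -0.3053
Δλ = -0.3665 rad (taken the short way round)
course = atan2(Δλ, Δψ) = 230.21°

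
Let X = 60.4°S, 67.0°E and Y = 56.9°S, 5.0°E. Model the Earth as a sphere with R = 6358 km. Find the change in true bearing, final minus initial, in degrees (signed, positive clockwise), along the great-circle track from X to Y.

At departure: θ₁ = atan2(sin Δλ cos φ₂, cos φ₁ sin φ₂ − sin φ₁ cos φ₂ cos Δλ) = 248.40°
At arrival: θ₂ = atan2(sin Δλ cos φ₁, −cos φ₂ sin φ₁ + sin φ₂ cos φ₁ cos Δλ) = 302.75°
Δθ = θ₂ − θ₁ = +54.3°

+54.3°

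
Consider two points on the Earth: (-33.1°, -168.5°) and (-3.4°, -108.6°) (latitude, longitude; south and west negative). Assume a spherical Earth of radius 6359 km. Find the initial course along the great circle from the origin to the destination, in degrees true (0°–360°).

75.5°

N = sin Δλ·cos φ₂ = +0.8636;  D = cos φ₁ sin φ₂ − sin φ₁ cos φ₂ cos Δλ = +0.2237
initial course = atan2(N, D) = 75.48°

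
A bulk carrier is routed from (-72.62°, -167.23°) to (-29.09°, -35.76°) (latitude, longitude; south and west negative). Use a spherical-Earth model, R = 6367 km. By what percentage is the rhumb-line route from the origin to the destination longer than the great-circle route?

17.6%

Great circle: σ = 1.2754 rad → d_gc = Rσ = 8120.4 km
Rhumb: Δφ = +0.7597, Δλ = +2.2946, Δψ = +1.3473, q = Δφ/Δψ = 0.5639 → d_rh = R√(Δφ²+q²Δλ²) = 9553.5 km
Excess = (9553.5 − 8120.4) / 8120.4 = 1433.1 / 8120.4 = 17.648% ≈ 17.6%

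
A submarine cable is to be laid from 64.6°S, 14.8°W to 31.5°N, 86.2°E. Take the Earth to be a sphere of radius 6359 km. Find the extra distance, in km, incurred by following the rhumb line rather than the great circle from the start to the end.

Great circle: cos σ = sin φ₁ sin φ₂ + cos φ₁ cos φ₂ cos Δλ,  σ = 2.1433 rad → d_gc = 13629.5 km
Rhumb line: Δψ = +2.0698, q = Δφ/Δψ = 0.8103, d_rh = R√(Δφ²+q²Δλ²) = 14009.6 km
Excess = 14009.6 − 13629.5 = 380.1 ≈ 380 km

380 km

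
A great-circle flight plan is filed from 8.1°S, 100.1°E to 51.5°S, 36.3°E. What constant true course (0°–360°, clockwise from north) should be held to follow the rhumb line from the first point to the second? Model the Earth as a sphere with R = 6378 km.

Meridional parts: M(φ₁)=-0.1418, M(φ₂)=-1.0521 → ΔM = -0.9102;  Δλ = -1.1135 rad
tan C = Δλ / ΔM = +1.2234 → C = 230.74°

230.7°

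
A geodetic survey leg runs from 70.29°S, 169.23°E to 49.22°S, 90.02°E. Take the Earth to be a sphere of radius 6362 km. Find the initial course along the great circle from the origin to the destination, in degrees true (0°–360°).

257.7°

N = sin Δλ·cos φ₂ = -0.6416;  D = cos φ₁ sin φ₂ − sin φ₁ cos φ₂ cos Δλ = -0.1403
initial course = atan2(N, D) = 257.67°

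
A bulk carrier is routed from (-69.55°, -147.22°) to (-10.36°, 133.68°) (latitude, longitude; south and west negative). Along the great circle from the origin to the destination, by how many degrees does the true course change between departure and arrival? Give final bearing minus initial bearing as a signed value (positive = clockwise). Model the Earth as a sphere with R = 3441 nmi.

Initial bearing θ₁ = atan2(sin Δλ cos φ₂, cos φ₁ sin φ₂ − sin φ₁ cos φ₂ cos Δλ) = 276.58°
Final bearing θ₂ = (initial bearing from the destination back to the start) + 180° = 339.34°
Δθ = θ₂ − θ₁ = +62.8°

+62.8°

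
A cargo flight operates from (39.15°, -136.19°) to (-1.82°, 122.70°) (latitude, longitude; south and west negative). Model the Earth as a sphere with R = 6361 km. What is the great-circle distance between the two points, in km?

cos σ = sin φ₁ sin φ₂ + cos φ₁ cos φ₂ cos Δλ
      = sin(39.15°)sin(-1.82°) + cos(39.15°)cos(-1.82°)cos(-101.11°) = -0.1694
σ = 99.753° → d = Rσ = 6361·1.74103 = 11075 km

11075 km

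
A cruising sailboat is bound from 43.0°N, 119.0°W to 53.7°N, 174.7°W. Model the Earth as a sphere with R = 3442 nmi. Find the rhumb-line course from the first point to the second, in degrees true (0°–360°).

286.2°

Meridional parts: M(φ₁)=+0.8328, M(φ₂)=+1.1153 → ΔM = +0.2825;  Δλ = -0.9721 rad
tan C = Δλ / ΔM = -3.4417 → C = 286.20°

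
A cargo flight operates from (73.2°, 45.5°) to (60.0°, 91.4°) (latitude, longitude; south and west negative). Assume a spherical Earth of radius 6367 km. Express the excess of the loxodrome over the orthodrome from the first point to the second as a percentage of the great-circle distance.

2.3%

Great circle: σ = 0.3774 rad → d_gc = Rσ = 2402.8 km
Rhumb: Δφ = -0.2304, Δλ = +0.8011, Δψ = -0.5958, q = Δφ/Δψ = 0.3867 → d_rh = R√(Δφ²+q²Δλ²) = 2457.9 km
Excess = (2457.9 − 2402.8) / 2402.8 = 55.1 / 2402.8 = 2.29% ≈ 2.3%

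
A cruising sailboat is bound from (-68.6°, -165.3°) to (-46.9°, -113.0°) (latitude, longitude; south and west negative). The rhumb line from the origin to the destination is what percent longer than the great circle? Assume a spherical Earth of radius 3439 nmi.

Great circle: σ = 0.5876 rad → d_gc = Rσ = 2020.7 nmi
Rhumb: Δφ = +0.3787, Δλ = +0.9128, Δψ = +0.7372, q = Δφ/Δψ = 0.5138 → d_rh = R√(Δφ²+q²Δλ²) = 2073.0 nmi
Excess = (2073.0 − 2020.7) / 2020.7 = 52.3 / 2020.7 = 2.59% ≈ 2.6%

2.6%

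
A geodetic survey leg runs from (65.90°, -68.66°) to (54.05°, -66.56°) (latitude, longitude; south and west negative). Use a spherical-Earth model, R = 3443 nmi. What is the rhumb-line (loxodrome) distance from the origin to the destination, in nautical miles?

715 nmi

Δψ = ln[tan(π/4+φ₂/2)/tan(π/4+φ₁/2)] = -0.4186;  Δφ = -0.2068 rad,  Δλ = +0.0367 rad
q = Δφ/Δψ = 0.4941
d = R·√(Δφ² + q²Δλ²) = 3443·0.20761 = 715 nmi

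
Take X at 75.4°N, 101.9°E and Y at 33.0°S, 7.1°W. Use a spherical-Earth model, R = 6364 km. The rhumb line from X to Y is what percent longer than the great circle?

Great circle: σ = 2.2092 rad → d_gc = Rσ = 14059.1 km
Rhumb: Δφ = -1.8919, Δλ = -1.9024, Δψ = -2.6656, q = Δφ/Δψ = 0.7097 → d_rh = R√(Δφ²+q²Δλ²) = 14792.1 km
Excess = (14792.1 − 14059.1) / 14059.1 = 733.0 / 14059.1 = 5.21% ≈ 5.2%

5.2%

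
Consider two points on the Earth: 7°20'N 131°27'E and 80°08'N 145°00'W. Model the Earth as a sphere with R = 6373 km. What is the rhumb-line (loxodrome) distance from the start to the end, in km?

Rhumb course C = atan2(Δλ, Δψ) with Δψ = ln[tan(π/4+φ₂/2)/tan(π/4+φ₁/2)] = +2.3214, Δλ = +1.4582 → C = 32.14°
d = R·|Δφ| / |cos C| = 6373·1.27060 / 0.84679 = 9563 km

9563 km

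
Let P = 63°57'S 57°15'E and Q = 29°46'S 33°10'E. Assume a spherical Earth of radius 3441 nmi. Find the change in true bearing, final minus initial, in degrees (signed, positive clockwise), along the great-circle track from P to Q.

At departure: θ₁ = atan2(sin Δλ cos φ₂, cos φ₁ sin φ₂ − sin φ₁ cos φ₂ cos Δλ) = 324.36°
At arrival: θ₂ = atan2(sin Δλ cos φ₁, −cos φ₂ sin φ₁ + sin φ₂ cos φ₁ cos Δλ) = 342.85°
Δθ = θ₂ − θ₁ = +18.5°

+18.5°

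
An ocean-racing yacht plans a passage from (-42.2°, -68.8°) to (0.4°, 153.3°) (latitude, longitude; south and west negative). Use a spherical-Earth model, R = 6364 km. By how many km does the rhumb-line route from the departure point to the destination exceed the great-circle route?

923 km

Great circle: cos σ = sin φ₁ sin φ₂ + cos φ₁ cos φ₂ cos Δλ,  σ = 2.1584 rad → d_gc = 13735.8 km
Rhumb line: Δψ = +0.8209, q = Δφ/Δψ = 0.9058, d_rh = R√(Δφ²+q²Δλ²) = 14658.4 km
Excess = 14658.4 − 13735.8 = 922.6 ≈ 923 km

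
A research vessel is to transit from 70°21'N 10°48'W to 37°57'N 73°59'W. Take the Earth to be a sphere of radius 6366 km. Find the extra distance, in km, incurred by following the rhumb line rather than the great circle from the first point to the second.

182 km

Great circle: cos σ = sin φ₁ sin φ₂ + cos φ₁ cos φ₂ cos Δλ,  σ = 0.7971 rad → d_gc = 5074.3 km
Rhumb line: Δψ = -1.0365, q = Δφ/Δψ = 0.5455, d_rh = R√(Δφ²+q²Δλ²) = 5256.1 km
Excess = 5256.1 − 5074.3 = 181.8 ≈ 182 km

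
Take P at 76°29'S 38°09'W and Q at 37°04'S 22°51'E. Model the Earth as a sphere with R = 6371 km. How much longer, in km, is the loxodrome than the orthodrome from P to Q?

Great circle: cos σ = sin φ₁ sin φ₂ + cos φ₁ cos φ₂ cos Δλ,  σ = 0.8278 rad → d_gc = 5274.2 km
Rhumb line: Δψ = +1.4354, q = Δφ/Δψ = 0.4793, d_rh = R√(Δφ²+q²Δλ²) = 5457.0 km
Excess = 5457.0 − 5274.2 = 182.8 ≈ 183 km

183 km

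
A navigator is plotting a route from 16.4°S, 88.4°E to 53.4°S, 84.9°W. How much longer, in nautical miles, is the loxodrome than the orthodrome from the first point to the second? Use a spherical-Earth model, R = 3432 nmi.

1920 nmi

Great circle: cos σ = sin φ₁ sin φ₂ + cos φ₁ cos φ₂ cos Δλ,  σ = 1.9192 rad → d_gc = 6586.67 nmi
Rhumb line: Δψ = -0.8163, q = Δφ/Δψ = 0.7911, d_rh = R√(Δφ²+q²Δλ²) = 8506.23 nmi
Excess = 8506.23 − 6586.67 = 1919.56 ≈ 1920 nmi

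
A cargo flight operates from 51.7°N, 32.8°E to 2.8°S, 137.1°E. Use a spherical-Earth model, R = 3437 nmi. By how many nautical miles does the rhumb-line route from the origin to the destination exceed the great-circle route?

Great circle: cos σ = sin φ₁ sin φ₂ + cos φ₁ cos φ₂ cos Δλ,  σ = 1.7632 rad → d_gc = 6060.2 nmi
Rhumb line: Δψ = -1.1066, q = Δφ/Δψ = 0.8596, d_rh = R√(Δφ²+q²Δλ²) = 6293.9 nmi
Excess = 6293.9 − 6060.2 = 233.7 ≈ 234 nmi

234 nmi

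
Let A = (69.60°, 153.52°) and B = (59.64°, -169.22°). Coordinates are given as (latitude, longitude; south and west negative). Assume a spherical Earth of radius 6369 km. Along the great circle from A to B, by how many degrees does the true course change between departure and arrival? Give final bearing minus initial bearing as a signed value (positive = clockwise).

Initial bearing θ₁ = atan2(sin Δλ cos φ₂, cos φ₁ sin φ₂ − sin φ₁ cos φ₂ cos Δλ) = 104.00°
Final bearing θ₂ = (initial bearing from the destination back to the start) + 180° = 138.00°
Δθ = θ₂ − θ₁ = +34.0°

+34.0°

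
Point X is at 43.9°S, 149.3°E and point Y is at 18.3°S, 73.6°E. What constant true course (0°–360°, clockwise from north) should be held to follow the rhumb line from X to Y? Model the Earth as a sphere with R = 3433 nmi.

291.8°

Δψ = ln[tan(π/4+φ₂/2)/tan(π/4+φ₁/2)] = +0.5295
Δλ = -1.3212 rad (taken the short way round)
course = atan2(Δλ, Δψ) = 291.84°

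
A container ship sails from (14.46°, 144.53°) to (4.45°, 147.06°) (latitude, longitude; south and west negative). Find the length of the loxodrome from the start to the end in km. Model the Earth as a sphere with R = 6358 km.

Δψ = ln[tan(π/4+φ₂/2)/tan(π/4+φ₁/2)] = -0.1774;  Δφ = -0.1747 rad,  Δλ = +0.0442 rad
q = Δφ/Δψ = 0.9851
d = R·√(Δφ² + q²Δλ²) = 6358·0.18004 = 1145 km

1145 km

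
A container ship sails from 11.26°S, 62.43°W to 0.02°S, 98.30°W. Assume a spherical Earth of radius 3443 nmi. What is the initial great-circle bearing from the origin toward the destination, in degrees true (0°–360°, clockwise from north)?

N = sin Δλ·cos φ₂ = -0.5859;  D = cos φ₁ sin φ₂ − sin φ₁ cos φ₂ cos Δλ = +0.1579
initial course = atan2(N, D) = 285.08°

285.1°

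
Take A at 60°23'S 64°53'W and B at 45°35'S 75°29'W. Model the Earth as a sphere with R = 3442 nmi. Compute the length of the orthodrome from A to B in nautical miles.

965 nmi

Haversine: a = sin²(Δφ/2)+cos φ₁ cos φ₂ sin²(Δλ/2) = 0.01954;  σ = 2·atan2(√a,√(1−a))
σ = 16.071° → d = Rσ = 3442·0.28049 = 965 nmi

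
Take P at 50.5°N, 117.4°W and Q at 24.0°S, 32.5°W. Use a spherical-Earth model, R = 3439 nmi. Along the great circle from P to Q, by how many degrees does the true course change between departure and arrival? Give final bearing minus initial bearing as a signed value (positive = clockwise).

+29.5°

Initial bearing θ₁ = atan2(sin Δλ cos φ₂, cos φ₁ sin φ₂ − sin φ₁ cos φ₂ cos Δλ) = 109.45°
Final bearing θ₂ = (initial bearing from the destination back to the start) + 180° = 138.96°
Δθ = θ₂ − θ₁ = +29.5°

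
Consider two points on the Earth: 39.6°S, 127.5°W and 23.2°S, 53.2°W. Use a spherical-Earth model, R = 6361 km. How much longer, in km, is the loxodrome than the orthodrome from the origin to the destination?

157 km

Great circle: cos σ = sin φ₁ sin φ₂ + cos φ₁ cos φ₂ cos Δλ,  σ = 1.1121 rad → d_gc = 7074.3 km
Rhumb line: Δψ = +0.3374, q = Δφ/Δψ = 0.8484, d_rh = R√(Δφ²+q²Δλ²) = 7231.6 km
Excess = 7231.6 − 7074.3 = 157.3 ≈ 157 km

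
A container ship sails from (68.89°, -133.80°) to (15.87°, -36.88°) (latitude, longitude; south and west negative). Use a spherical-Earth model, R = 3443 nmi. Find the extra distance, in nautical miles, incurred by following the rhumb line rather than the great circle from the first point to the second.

Great circle: cos σ = sin φ₁ sin φ₂ + cos φ₁ cos φ₂ cos Δλ,  σ = 1.3558 rad → d_gc = 4667.9 nmi
Rhumb line: Δψ = -1.3996, q = Δφ/Δψ = 0.6612, d_rh = R√(Δφ²+q²Δλ²) = 4997.8 nmi
Excess = 4997.8 − 4667.9 = 329.9 ≈ 330 nmi

330 nmi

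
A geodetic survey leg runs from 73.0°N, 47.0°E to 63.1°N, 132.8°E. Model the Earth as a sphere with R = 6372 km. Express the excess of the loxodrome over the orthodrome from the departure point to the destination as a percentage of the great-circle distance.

8.7%

Great circle: σ = 0.5306 rad → d_gc = Rσ = 3380.8 km
Rhumb: Δφ = -0.1728, Δλ = +1.4975, Δψ = -0.4701, q = Δφ/Δψ = 0.3675 → d_rh = R√(Δφ²+q²Δλ²) = 3675.6 km
Excess = (3675.6 − 3380.8) / 3380.8 = 294.8 / 3380.8 = 8.72% ≈ 8.7%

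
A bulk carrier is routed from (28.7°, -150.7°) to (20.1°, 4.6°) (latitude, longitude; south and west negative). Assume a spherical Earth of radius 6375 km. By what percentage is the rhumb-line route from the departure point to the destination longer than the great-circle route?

Great circle: σ = 2.1936 rad → d_gc = Rσ = 13984.3 km
Rhumb: Δφ = -0.1501, Δλ = +2.7105, Δψ = -0.1650, q = Δφ/Δψ = 0.9095 → d_rh = R√(Δφ²+q²Δλ²) = 15744.3 km
Excess = (15744.3 − 13984.3) / 13984.3 = 1760.0 / 13984.3 = 12.59% ≈ 12.6%

12.6%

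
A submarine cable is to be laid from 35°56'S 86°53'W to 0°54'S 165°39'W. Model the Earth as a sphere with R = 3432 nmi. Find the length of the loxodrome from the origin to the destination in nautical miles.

4866 nmi

Δψ = ln[tan(π/4+φ₂/2)/tan(π/4+φ₁/2)] = +0.6571;  Δφ = +0.6114 rad,  Δλ = -1.3747 rad
q = Δφ/Δψ = 0.9305
d = R·√(Δφ² + q²Δλ²) = 3432·1.41779 = 4866 nmi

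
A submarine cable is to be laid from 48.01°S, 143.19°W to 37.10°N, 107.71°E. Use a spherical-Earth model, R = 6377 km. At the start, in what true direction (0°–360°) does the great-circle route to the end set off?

285.5°

N = sin Δλ·cos φ₂ = -0.7537;  D = cos φ₁ sin φ₂ − sin φ₁ cos φ₂ cos Δλ = +0.2096
initial course = atan2(N, D) = 285.54°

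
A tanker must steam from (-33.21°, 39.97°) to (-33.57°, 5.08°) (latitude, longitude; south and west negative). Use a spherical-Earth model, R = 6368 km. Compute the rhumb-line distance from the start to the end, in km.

3238 km

Δψ = ln[tan(π/4+φ₂/2)/tan(π/4+φ₁/2)] = -0.0075;  Δφ = -0.0063 rad,  Δλ = -0.6089 rad
q = Δφ/Δψ = 0.8349
d = R·√(Δφ² + q²Δλ²) = 6368·0.50847 = 3238 km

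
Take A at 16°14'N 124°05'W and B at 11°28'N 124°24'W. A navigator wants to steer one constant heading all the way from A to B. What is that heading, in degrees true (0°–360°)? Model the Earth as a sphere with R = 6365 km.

Meridional parts: M(φ₁)=+0.2872, M(φ₂)=+0.2015 → ΔM = -0.0857;  Δλ = -0.0055 rad
tan C = Δλ / ΔM = +0.0645 → C = 183.69°

183.7°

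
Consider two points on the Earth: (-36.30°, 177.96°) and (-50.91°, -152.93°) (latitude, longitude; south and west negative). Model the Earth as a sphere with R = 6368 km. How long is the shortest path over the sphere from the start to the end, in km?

2821 km

Haversine: a = sin²(Δφ/2)+cos φ₁ cos φ₂ sin²(Δλ/2) = 0.04826;  σ = 2·atan2(√a,√(1−a))
σ = 25.381° → d = Rσ = 6368·0.44298 = 2821 km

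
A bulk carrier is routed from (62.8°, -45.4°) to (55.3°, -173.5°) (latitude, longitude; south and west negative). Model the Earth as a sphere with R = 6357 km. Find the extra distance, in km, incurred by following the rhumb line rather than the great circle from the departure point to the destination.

1198 km

Great circle: cos σ = sin φ₁ sin φ₂ + cos φ₁ cos φ₂ cos Δλ,  σ = 0.9635 rad → d_gc = 6124.8 km
Rhumb line: Δψ = -0.2557, q = Δφ/Δψ = 0.5119, d_rh = R√(Δφ²+q²Δλ²) = 7322.5 km
Excess = 7322.5 − 6124.8 = 1197.7 ≈ 1198 km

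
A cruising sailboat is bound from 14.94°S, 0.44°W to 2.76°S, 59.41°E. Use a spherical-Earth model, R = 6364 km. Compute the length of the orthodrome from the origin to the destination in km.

6685 km

cos σ = sin φ₁ sin φ₂ + cos φ₁ cos φ₂ cos Δλ
      = sin(-14.94°)sin(-2.76°) + cos(-14.94°)cos(-2.76°)cos(59.85°) = 0.4971
σ = 60.189° → d = Rσ = 6364·1.05050 = 6685 km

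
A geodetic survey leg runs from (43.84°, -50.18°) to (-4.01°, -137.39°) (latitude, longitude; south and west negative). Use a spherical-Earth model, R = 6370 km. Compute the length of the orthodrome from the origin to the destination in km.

10091 km

cos σ = sin φ₁ sin φ₂ + cos φ₁ cos φ₂ cos Δλ
      = sin(43.84°)sin(-4.01°) + cos(43.84°)cos(-4.01°)cos(-87.21°) = -0.0134
σ = 90.769° → d = Rσ = 6370·1.58421 = 10091 km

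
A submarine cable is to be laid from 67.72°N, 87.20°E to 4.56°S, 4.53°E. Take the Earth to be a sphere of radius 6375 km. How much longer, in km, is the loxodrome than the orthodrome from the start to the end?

Great circle: cos σ = sin φ₁ sin φ₂ + cos φ₁ cos φ₂ cos Δλ,  σ = 1.5961 rad → d_gc = 10175.4 km
Rhumb line: Δψ = -1.7046, q = Δφ/Δψ = 0.7401, d_rh = R√(Δφ²+q²Δλ²) = 10536.4 km
Excess = 10536.4 − 10175.4 = 361.0 ≈ 361 km

361 km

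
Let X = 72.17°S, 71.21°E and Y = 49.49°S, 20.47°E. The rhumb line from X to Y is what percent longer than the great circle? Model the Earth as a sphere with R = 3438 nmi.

2.6%

Great circle: σ = 0.5555 rad → d_gc = Rσ = 1909.8 nmi
Rhumb: Δφ = +0.3958, Δλ = -0.8856, Δψ = +0.8555, q = Δφ/Δψ = 0.4627 → d_rh = R√(Δφ²+q²Δλ²) = 1958.8 nmi
Excess = (1958.8 − 1909.8) / 1909.8 = 49.0 / 1909.8 = 2.57% ≈ 2.6%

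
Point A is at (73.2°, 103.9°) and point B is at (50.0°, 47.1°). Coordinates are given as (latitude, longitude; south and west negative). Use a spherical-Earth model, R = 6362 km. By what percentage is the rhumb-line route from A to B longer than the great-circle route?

3.3%

Great circle: σ = 0.5825 rad → d_gc = Rσ = 3706.0 km
Rhumb: Δφ = -0.4049, Δλ = -0.9913, Δψ = -0.9021, q = Δφ/Δψ = 0.4489 → d_rh = R√(Δφ²+q²Δλ²) = 3827.6 km
Excess = (3827.6 − 3706.0) / 3706.0 = 121.6 / 3706.0 = 3.28% ≈ 3.3%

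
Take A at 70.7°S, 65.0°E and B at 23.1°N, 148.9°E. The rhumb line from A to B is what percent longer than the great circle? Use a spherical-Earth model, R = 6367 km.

2.9%

Great circle: σ = 1.9156 rad → d_gc = Rσ = 12196.4 km
Rhumb: Δφ = +1.6371, Δλ = +1.4643, Δψ = +2.1863, q = Δφ/Δψ = 0.7488 → d_rh = R√(Δφ²+q²Δλ²) = 12545.5 km
Excess = (12545.5 − 12196.4) / 12196.4 = 349.1 / 12196.4 = 2.86% ≈ 2.9%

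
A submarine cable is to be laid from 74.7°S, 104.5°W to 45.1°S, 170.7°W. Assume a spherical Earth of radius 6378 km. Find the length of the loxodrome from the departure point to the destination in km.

4726 km

Rhumb course C = atan2(Δλ, Δψ) with Δψ = ln[tan(π/4+φ₂/2)/tan(π/4+φ₁/2)] = +1.1237, Δλ = -1.1554 → C = 314.20°
d = R·|Δφ| / |cos C| = 6378·0.51662 / 0.69720 = 4726 km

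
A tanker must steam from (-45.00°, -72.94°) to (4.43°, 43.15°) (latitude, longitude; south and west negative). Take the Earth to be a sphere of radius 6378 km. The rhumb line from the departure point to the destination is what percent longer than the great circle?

3.8%

Great circle: σ = 1.9441 rad → d_gc = Rσ = 12399.3 km
Rhumb: Δφ = +0.8627, Δλ = +2.0262, Δψ = +0.9588, q = Δφ/Δψ = 0.8998 → d_rh = R√(Δφ²+q²Δλ²) = 12864.3 km
Excess = (12864.3 − 12399.3) / 12399.3 = 465.0 / 12399.3 = 3.7502% ≈ 3.8%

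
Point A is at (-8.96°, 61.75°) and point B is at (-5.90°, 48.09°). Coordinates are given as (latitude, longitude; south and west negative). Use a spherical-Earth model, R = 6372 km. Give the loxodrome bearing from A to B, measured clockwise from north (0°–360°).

282.7°

Meridional parts: M(φ₁)=-0.1570, M(φ₂)=-0.1032 → ΔM = +0.0539;  Δλ = -0.2384 rad
tan C = Δλ / ΔM = -4.4260 → C = 282.73°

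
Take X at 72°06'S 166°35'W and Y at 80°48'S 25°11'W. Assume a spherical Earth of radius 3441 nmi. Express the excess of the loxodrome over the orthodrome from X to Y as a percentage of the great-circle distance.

Great circle: σ = 0.4488 rad → d_gc = Rσ = 1544.5 nmi
Rhumb: Δφ = -0.1518, Δλ = +2.4679, Δψ = -0.6716, q = Δφ/Δψ = 0.2261 → d_rh = R√(Δφ²+q²Δλ²) = 1989.7 nmi
Excess = (1989.7 − 1544.5) / 1544.5 = 445.2 / 1544.5 = 28.82% ≈ 28.8%

28.8%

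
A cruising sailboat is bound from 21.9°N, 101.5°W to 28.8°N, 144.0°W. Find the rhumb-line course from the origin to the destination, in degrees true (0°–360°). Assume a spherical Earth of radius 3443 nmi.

Δψ = ln[tan(π/4+φ₂/2)/tan(π/4+φ₁/2)] = +0.1334
Δλ = -0.7418 rad (taken the short way round)
course = atan2(Δλ, Δψ) = 280.19°

280.2°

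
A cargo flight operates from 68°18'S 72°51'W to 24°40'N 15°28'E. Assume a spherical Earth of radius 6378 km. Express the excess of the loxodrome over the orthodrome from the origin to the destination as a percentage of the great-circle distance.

Great circle: σ = 1.9583 rad → d_gc = Rσ = 12490.1 km
Rhumb: Δφ = +1.6226, Δλ = +1.5414, Δψ = +2.0965, q = Δφ/Δψ = 0.7740 → d_rh = R√(Δφ²+q²Δλ²) = 12844.9 km
Excess = (12844.9 − 12490.1) / 12490.1 = 354.8 / 12490.1 = 2.84% ≈ 2.8%

2.8%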